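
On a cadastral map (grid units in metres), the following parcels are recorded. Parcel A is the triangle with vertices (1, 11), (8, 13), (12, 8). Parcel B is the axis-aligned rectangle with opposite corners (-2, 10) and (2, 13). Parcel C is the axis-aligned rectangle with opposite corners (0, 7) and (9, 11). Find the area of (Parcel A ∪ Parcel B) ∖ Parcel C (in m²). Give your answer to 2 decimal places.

22.63

|Parcel A ∪ Parcel B| = 33.2208.
|(Parcel A ∪ Parcel B) ∩ Parcel C| = 10.5909.
|(Parcel A ∪ Parcel B) ∖ Parcel C| = 33.2208 − 10.5909 = 22.63.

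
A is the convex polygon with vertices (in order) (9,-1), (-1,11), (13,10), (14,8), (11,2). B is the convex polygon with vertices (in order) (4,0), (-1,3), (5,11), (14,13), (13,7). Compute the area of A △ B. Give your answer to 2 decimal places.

71.81

|A| = 90, |B| = 101, |A∩B| = 59.5942.
|A △ B| = |A| + |B| − 2·|A∩B| = 90 + 101 − 119.1884 = 71.81.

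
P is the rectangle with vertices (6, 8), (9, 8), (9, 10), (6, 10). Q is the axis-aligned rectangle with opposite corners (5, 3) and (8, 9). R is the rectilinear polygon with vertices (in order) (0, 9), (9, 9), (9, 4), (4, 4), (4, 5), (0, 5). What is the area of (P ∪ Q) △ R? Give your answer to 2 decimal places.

|P ∪ Q| = 22.
|(P ∪ Q) ∩ R| = 16.
|(P ∪ Q) △ R| = 22 + 41 − 32 = 31.00.

31.00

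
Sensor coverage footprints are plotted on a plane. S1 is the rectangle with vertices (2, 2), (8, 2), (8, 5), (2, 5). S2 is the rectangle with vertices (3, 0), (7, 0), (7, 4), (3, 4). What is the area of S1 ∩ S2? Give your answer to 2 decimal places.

|S1∩S2|: x∈[3,7], y∈[2,4] → 4·2 = 8.

8.00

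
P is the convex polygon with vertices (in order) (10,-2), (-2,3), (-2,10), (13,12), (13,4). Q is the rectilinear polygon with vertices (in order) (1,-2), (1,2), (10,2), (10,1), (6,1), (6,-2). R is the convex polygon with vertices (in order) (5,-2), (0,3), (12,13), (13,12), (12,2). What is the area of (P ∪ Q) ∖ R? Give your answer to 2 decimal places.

|P ∪ Q| = 169.5417.
|(P ∪ Q) ∩ R| = 96.9089.
|(P ∪ Q) ∖ R| = 169.5417 − 96.9089 = 72.63.

72.63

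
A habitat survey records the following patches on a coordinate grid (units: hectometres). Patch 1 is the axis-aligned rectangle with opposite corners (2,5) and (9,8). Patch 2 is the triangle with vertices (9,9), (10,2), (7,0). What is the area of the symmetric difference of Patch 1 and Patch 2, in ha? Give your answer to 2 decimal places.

|Patch 1| = 21, |Patch 2| = 11.5, |Patch 1∩Patch 2| = 1.6667.
|Patch 1 △ Patch 2| = |Patch 1| + |Patch 2| − 2·|Patch 1∩Patch 2| = 21 + 11.5 − 3.3333 = 29.17.

29.17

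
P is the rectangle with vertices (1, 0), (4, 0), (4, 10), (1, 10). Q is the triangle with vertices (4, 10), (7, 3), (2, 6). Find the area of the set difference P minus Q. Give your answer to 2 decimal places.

|P| = 30, |P∩Q| = 5.2.
|P ∖ Q| = |P| − |P∩Q| = 30 − 5.2 = 24.80.

24.80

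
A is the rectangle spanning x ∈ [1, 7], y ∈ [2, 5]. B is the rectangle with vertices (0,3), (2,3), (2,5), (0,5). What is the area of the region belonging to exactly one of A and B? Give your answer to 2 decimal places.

|A∩B|: x∈[1,2], y∈[3,5] → 1·2 = 2.
|A △ B| = |A| + |B| − 2·|A∩B| = 18 + 4 − 4 = 18.00.

18.00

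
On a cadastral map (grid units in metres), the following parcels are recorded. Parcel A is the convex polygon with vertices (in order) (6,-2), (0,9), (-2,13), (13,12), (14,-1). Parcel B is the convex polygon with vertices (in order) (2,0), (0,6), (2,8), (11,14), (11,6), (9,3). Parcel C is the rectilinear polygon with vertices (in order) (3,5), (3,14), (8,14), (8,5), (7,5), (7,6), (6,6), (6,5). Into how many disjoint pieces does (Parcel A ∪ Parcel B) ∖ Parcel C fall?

(Parcel A ∪ Parcel B) ∖ Parcel C is a single connected region.

1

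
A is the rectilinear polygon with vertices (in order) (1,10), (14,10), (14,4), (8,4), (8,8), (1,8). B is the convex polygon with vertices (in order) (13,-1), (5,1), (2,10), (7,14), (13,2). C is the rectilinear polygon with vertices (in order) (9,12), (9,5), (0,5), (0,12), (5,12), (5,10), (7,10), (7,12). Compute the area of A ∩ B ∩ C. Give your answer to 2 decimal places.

16.33

The intersection is the polygon with vertices (8,8), (2.667,8), (2,10), (5,10), (7,10), (9,10), (9,5), (8,5).
By the shoelace formula its area is 16.33.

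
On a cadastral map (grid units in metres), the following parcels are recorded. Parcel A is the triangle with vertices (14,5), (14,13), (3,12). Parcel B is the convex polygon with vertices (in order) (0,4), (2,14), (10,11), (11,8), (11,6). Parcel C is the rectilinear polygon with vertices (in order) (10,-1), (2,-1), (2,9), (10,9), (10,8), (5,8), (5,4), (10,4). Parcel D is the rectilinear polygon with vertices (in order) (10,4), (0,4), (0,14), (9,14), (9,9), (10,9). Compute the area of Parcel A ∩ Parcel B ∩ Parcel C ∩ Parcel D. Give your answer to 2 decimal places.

The intersection is the polygon with vertices (9,9), (10,9), (10,8), (9.286,8), (7.714,9).
By the shoelace formula its area is 1.50.

1.50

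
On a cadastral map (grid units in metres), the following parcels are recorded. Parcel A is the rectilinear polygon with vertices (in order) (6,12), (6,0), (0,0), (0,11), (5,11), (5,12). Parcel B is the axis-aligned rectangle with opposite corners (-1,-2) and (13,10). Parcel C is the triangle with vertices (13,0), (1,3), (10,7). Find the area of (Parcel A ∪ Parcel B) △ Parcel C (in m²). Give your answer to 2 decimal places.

|Parcel A ∪ Parcel B| = 175.
|(Parcel A ∪ Parcel B) ∩ Parcel C| = 37.5.
|(Parcel A ∪ Parcel B) △ Parcel C| = 175 + 37.5 − 75 = 137.50.

137.50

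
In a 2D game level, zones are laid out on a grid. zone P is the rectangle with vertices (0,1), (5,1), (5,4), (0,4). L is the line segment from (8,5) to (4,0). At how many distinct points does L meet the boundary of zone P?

The segment meets the boundary at (4.8,1), (5,1.25).

2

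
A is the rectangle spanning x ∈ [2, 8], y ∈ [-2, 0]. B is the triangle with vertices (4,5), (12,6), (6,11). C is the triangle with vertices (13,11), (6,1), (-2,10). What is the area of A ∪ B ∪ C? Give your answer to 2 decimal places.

By inclusion–exclusion:
Individual areas: |A| = 12, |B| = 23, |C| = 71.5.
|A∩B| = 0.
|A∩C| = 0.
|B∩C| = 20.7691.
|A∩B∩C| = 0.
|A ∪ B ∪ C| = 106.5 − 20.7691 + 0 = 85.73.

85.73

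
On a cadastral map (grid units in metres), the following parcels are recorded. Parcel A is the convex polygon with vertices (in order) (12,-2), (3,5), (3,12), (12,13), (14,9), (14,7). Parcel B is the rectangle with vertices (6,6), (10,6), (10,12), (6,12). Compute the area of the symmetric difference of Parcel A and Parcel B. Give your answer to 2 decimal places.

|Parcel A| = 116, |Parcel B| = 24, |Parcel A∩Parcel B| = 24.
|Parcel A △ Parcel B| = |Parcel A| + |Parcel B| − 2·|Parcel A∩Parcel B| = 116 + 24 − 48 = 92.00.

92.00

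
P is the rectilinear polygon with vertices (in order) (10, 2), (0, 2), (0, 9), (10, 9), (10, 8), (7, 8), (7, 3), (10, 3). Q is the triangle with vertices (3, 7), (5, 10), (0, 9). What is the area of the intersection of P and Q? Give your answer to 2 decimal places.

The intersection is the polygon with vertices (4.333,9), (3,7), (0,9).
By the shoelace formula its area is 4.33.

4.33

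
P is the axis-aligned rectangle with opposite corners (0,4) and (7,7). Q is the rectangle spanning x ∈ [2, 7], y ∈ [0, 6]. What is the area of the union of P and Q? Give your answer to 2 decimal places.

41.00

By inclusion–exclusion:
Individual areas: |P| = 21, |Q| = 30.
|P∩Q|: x∈[2,7], y∈[4,6] → 5·2 = 10.
|P ∪ Q| = 51 − 10 = 41.00.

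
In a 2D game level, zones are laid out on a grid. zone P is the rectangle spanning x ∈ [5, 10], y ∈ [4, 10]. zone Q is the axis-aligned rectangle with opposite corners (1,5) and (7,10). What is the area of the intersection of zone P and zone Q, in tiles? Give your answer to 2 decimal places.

|zone P∩zone Q|: x∈[5,7], y∈[5,10] → 2·5 = 10.

10.00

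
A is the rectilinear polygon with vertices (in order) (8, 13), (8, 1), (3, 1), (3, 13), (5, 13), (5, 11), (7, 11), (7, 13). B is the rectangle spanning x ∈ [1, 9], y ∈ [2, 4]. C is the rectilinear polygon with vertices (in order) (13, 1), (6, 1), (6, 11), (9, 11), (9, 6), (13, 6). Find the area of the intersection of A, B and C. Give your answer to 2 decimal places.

The intersection is the polygon with vertices (6,2), (6,4), (8,4), (8,2).
By the shoelace formula its area is 4.00.

4.00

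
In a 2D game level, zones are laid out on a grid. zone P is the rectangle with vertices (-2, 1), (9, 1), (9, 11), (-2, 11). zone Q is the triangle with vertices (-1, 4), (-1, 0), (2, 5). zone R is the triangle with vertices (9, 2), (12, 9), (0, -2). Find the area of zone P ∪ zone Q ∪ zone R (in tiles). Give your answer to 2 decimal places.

121.89

By inclusion–exclusion:
Individual areas: |zone P| = 110, |zone Q| = 6, |zone R| = 25.5.
|zone P∩zone Q| = 5.7.
|zone P∩zone R| = 13.9091.
|zone Q∩zone R| = 0.
|zone P∩zone Q∩zone R| = 0.
|zone P ∪ zone Q ∪ zone R| = 141.5 − 19.6091 + 0 = 121.89.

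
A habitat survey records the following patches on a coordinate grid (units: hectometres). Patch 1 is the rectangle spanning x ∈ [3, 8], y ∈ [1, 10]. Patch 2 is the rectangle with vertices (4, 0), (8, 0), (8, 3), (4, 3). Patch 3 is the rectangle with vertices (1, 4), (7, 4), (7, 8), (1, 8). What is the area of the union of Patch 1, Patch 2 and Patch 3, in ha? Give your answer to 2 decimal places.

By inclusion–exclusion:
Individual areas: |Patch 1| = 45, |Patch 2| = 12, |Patch 3| = 24.
|Patch 1∩Patch 2|: x∈[4,8], y∈[1,3] → 4·2 = 8.
|Patch 1∩Patch 3|: x∈[3,7], y∈[4,8] → 4·4 = 16.
|Patch 2∩Patch 3| = 0 (no overlap).
|Patch 1∩Patch 2∩Patch 3| = 0.
|Patch 1 ∪ Patch 2 ∪ Patch 3| = 81 − 24 + 0 = 57.00.

57.00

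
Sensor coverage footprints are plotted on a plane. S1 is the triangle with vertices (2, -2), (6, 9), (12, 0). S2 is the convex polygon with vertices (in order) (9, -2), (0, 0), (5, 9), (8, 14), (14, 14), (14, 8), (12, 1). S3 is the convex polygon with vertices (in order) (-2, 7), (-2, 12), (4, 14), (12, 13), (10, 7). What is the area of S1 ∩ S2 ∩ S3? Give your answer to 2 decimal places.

The intersection is the polygon with vertices (7.333,7), (5.273,7), (6,9).
By the shoelace formula its area is 2.06.

2.06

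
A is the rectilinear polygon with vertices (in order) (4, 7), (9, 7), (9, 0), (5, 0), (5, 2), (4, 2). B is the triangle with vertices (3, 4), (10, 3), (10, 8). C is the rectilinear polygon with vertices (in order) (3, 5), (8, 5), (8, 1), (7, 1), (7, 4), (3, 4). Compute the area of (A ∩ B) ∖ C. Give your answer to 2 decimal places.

7.86

|A ∩ B| = 12.3393.
|(A ∩ B) ∩ C| = 4.4821.
|(A ∩ B) ∖ C| = 12.3393 − 4.4821 = 7.86.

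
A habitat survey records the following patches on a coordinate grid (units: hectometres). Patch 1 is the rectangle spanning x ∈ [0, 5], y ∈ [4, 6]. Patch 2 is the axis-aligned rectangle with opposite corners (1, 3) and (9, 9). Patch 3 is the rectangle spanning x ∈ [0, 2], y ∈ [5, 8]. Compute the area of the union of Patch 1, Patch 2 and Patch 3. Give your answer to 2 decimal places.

By inclusion–exclusion:
Individual areas: |Patch 1| = 10, |Patch 2| = 48, |Patch 3| = 6.
|Patch 1∩Patch 2|: x∈[1,5], y∈[4,6] → 4·2 = 8.
|Patch 1∩Patch 3|: x∈[0,2], y∈[5,6] → 2·1 = 2.
|Patch 2∩Patch 3|: x∈[1,2], y∈[5,8] → 1·3 = 3.
|Patch 1∩Patch 2∩Patch 3| = 1.
|Patch 1 ∪ Patch 2 ∪ Patch 3| = 64 − 13 + 1 = 52.00.

52.00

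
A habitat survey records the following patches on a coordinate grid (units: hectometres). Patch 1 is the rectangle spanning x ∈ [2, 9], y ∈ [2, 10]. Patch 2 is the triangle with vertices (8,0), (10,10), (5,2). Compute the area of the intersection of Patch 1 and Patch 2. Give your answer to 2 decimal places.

11.90

The intersection is the polygon with vertices (9,5), (8.4,2), (5,2), (9,8.4).
By the shoelace formula its area is 11.90.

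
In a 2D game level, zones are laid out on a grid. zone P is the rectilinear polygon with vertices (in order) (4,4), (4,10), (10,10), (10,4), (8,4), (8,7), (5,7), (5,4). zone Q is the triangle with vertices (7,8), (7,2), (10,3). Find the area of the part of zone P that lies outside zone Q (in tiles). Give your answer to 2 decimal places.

25.07

|zone P| = 27, |zone P∩zone Q| = 1.9333.
|zone P ∖ zone Q| = |zone P| − |zone P∩zone Q| = 27 − 1.9333 = 25.07.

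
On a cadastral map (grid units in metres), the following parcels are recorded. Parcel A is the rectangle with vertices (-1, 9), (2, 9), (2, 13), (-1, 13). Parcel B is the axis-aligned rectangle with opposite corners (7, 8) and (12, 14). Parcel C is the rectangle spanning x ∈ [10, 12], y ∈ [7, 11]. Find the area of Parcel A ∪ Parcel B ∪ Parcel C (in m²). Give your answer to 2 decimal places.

By inclusion–exclusion:
Individual areas: |Parcel A| = 12, |Parcel B| = 30, |Parcel C| = 8.
|Parcel A∩Parcel B| = 0 (no overlap).
|Parcel A∩Parcel C| = 0 (no overlap).
|Parcel B∩Parcel C|: x∈[10,12], y∈[8,11] → 2·3 = 6.
|Parcel A∩Parcel B∩Parcel C| = 0.
|Parcel A ∪ Parcel B ∪ Parcel C| = 50 − 6 + 0 = 44.00.

44.00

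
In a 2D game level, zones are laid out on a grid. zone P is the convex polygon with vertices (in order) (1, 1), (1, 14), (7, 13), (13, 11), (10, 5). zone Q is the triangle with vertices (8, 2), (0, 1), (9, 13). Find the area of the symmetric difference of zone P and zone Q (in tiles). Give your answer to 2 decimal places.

74.31

|zone P| = 102, |zone Q| = 43.5, |zone P∩zone Q| = 35.5952.
|zone P △ zone Q| = |zone P| + |zone Q| − 2·|zone P∩zone Q| = 102 + 43.5 − 71.1903 = 74.31.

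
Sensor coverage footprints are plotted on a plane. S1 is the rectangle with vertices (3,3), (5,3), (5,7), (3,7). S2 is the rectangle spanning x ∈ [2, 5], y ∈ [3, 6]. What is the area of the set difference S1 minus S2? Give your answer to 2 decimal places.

2.00

|S1∩S2|: x∈[3,5], y∈[3,6] → 2·3 = 6.
|S1| = 8.
|S1 ∖ S2| = |S1| − |S1∩S2| = 8 − 6 = 2.00.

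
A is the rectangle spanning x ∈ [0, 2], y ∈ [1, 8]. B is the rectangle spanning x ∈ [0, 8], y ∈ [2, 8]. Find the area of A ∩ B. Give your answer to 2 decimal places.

|A∩B|: x∈[0,2], y∈[2,8] → 2·6 = 12.

12.00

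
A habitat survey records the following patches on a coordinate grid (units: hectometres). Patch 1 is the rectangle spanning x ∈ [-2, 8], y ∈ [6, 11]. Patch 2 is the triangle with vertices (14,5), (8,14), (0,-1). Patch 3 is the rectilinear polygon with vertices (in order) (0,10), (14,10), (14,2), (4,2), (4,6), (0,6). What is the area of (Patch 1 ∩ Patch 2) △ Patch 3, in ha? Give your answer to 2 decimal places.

85.07

|Patch 1 ∩ Patch 2| = 14.6667.
|(Patch 1 ∩ Patch 2) ∩ Patch 3| = 12.8.
|(Patch 1 ∩ Patch 2) △ Patch 3| = 14.6667 + 96 − 25.6 = 85.07.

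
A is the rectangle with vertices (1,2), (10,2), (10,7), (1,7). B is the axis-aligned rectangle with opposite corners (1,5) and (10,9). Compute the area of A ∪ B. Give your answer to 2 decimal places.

63.00

By inclusion–exclusion:
Individual areas: |A| = 45, |B| = 36.
|A∩B|: x∈[1,10], y∈[5,7] → 9·2 = 18.
|A ∪ B| = 81 − 18 = 63.00.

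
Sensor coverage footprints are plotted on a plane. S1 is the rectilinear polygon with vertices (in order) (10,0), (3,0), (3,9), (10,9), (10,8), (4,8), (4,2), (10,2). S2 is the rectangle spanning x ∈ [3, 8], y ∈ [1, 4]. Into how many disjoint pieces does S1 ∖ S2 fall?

2

S1 ∖ S2 splits into 2 disjoint pieces (area 9, area 11).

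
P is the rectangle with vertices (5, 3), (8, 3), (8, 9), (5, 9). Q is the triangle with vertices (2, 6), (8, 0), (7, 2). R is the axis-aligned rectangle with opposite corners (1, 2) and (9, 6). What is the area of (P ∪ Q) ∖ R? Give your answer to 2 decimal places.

10.00

|P ∪ Q| = 20.775.
|(P ∪ Q) ∩ R| = 10.775.
|(P ∪ Q) ∖ R| = 20.775 − 10.775 = 10.00.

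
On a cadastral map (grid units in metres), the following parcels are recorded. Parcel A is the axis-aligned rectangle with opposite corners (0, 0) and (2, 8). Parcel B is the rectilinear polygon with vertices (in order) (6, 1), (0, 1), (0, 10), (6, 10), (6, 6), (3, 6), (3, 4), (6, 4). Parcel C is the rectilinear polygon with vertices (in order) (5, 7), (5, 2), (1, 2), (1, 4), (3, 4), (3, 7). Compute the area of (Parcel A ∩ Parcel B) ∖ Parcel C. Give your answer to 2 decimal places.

|Parcel A ∩ Parcel B| = 14.
|(Parcel A ∩ Parcel B) ∩ Parcel C| = 2.
|(Parcel A ∩ Parcel B) ∖ Parcel C| = 14 − 2 = 12.00.

12.00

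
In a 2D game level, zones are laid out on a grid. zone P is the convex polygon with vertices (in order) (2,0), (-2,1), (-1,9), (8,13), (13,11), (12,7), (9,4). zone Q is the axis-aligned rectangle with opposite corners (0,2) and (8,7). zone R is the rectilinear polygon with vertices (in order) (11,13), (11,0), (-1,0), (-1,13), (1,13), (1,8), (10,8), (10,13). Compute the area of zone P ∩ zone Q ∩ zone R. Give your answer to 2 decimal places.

38.21

The intersection is the polygon with vertices (0,2), (0,7), (8,7), (8,3.429), (5.5,2).
By the shoelace formula its area is 38.21.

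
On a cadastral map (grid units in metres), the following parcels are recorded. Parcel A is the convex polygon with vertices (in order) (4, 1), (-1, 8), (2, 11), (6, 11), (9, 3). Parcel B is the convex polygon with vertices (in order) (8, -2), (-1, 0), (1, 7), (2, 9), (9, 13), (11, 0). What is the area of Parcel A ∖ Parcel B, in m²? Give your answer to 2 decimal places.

10.47

|Parcel A| = 61, |Parcel A∩Parcel B| = 50.5306.
|Parcel A ∖ Parcel B| = |Parcel A| − |Parcel A∩Parcel B| = 61 − 50.5306 = 10.47.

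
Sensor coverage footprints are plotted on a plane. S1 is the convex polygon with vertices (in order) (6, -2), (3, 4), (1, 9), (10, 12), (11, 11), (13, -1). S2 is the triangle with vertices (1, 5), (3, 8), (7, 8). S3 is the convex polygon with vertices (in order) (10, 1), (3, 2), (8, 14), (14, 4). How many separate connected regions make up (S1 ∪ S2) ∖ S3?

3

(S1 ∪ S2) ∖ S3 splits into 3 disjoint pieces (area 20.0992, area 2.5726, area 24.114).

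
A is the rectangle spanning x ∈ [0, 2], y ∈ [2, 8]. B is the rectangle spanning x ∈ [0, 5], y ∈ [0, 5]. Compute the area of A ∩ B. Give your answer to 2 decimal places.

|A∩B|: x∈[0,2], y∈[2,5] → 2·3 = 6.

6.00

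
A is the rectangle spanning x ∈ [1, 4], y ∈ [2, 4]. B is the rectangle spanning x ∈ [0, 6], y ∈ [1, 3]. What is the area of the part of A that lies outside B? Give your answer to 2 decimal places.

|A∩B|: x∈[1,4], y∈[2,3] → 3·1 = 3.
|A| = 6.
|A ∖ B| = |A| − |A∩B| = 6 − 3 = 3.00.

3.00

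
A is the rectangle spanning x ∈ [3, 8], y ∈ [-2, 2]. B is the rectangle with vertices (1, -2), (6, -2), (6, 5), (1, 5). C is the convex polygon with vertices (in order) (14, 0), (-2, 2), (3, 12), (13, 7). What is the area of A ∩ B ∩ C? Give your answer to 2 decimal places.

2.44

The intersection is the polygon with vertices (6,2), (6,1), (3,1.375), (3,2).
By the shoelace formula its area is 2.44.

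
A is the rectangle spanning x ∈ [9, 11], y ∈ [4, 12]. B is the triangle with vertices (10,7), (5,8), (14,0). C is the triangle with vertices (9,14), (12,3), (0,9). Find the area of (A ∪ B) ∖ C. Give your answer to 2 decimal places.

|A ∪ B| = 26.3861.
|(A ∪ B) ∩ C| = 18.6881.
|(A ∪ B) ∖ C| = 26.3861 − 18.6881 = 7.70.

7.70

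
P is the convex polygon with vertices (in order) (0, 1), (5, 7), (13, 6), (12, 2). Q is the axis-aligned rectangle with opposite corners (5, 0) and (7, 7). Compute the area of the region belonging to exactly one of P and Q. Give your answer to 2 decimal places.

|P| = 50, |Q| = 14, |P∩Q| = 10.75.
|P △ Q| = |P| + |Q| − 2·|P∩Q| = 50 + 14 − 21.5 = 42.50.

42.50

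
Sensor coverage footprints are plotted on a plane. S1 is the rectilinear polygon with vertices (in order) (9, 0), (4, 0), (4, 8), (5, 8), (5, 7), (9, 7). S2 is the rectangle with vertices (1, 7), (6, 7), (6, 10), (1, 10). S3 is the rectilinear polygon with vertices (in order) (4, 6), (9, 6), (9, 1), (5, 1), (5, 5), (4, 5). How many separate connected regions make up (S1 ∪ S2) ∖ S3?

(S1 ∪ S2) ∖ S3 splits into 2 disjoint pieces (area 9, area 20).

2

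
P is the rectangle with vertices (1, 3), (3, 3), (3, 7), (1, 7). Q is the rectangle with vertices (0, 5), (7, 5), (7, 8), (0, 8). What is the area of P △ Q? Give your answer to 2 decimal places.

|P∩Q|: x∈[1,3], y∈[5,7] → 2·2 = 4.
|P △ Q| = |P| + |Q| − 2·|P∩Q| = 8 + 21 − 8 = 21.00.

21.00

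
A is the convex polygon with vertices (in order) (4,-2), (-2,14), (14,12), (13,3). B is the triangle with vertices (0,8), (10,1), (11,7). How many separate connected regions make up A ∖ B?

2

A ∖ B splits into 2 disjoint pieces (area 33.8239, area 92.7573).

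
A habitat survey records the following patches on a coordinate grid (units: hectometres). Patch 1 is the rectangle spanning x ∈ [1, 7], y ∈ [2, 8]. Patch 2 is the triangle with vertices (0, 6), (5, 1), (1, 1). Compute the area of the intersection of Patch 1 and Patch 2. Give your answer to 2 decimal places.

The intersection is the polygon with vertices (1,2), (1,5), (4,2).
By the shoelace formula its area is 4.50.

4.50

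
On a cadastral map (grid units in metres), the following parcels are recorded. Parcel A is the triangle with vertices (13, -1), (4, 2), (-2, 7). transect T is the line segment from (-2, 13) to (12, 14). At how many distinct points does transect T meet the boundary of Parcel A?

0

The segment lies entirely outside Parcel A and never meets its boundary.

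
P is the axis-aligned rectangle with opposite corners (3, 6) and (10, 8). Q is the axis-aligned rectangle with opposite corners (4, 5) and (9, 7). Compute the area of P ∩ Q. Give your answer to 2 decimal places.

5.00

|P∩Q|: x∈[4,9], y∈[6,7] → 5·1 = 5.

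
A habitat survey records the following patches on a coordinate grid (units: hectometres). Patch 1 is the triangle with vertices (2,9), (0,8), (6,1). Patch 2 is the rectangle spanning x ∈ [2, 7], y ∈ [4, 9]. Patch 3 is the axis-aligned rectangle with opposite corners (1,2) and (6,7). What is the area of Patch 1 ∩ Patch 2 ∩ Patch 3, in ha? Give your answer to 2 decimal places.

The intersection is the polygon with vertices (2,7), (3,7), (4.5,4), (3.429,4), (2,5.667).
By the shoelace formula its area is 4.06.

4.06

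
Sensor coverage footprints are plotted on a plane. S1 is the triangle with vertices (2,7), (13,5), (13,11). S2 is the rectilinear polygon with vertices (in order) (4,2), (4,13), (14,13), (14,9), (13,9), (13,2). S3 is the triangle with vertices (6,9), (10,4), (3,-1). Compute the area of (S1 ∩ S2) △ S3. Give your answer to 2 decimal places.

|S1 ∩ S2| = 31.9091.
|(S1 ∩ S2) ∩ S3| = 4.3973.
|(S1 ∩ S2) △ S3| = 31.9091 + 27.5 − 8.7947 = 50.61.

50.61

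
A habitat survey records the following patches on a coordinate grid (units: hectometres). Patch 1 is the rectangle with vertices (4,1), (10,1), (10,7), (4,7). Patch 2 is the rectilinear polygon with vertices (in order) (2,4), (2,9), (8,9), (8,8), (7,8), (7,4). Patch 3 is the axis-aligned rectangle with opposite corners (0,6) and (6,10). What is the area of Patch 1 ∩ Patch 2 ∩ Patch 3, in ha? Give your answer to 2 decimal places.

2.00

The intersection is the polygon with vertices (6,7), (6,6), (4,6), (4,7).
By the shoelace formula its area is 2.00.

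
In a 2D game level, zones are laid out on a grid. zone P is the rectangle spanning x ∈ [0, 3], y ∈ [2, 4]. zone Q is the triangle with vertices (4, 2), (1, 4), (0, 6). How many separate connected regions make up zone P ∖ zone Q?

2

zone P ∖ zone Q splits into 2 disjoint pieces (area 4.6667, area 0.5).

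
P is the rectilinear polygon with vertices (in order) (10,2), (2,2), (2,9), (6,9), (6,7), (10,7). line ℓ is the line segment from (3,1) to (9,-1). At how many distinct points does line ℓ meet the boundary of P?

The segment lies entirely outside P and never meets its boundary.

0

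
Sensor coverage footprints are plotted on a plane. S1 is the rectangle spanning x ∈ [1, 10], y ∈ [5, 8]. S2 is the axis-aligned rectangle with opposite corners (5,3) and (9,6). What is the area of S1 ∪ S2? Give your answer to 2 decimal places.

By inclusion–exclusion:
Individual areas: |S1| = 27, |S2| = 12.
|S1∩S2|: x∈[5,9], y∈[5,6] → 4·1 = 4.
|S1 ∪ S2| = 39 − 4 = 35.00.

35.00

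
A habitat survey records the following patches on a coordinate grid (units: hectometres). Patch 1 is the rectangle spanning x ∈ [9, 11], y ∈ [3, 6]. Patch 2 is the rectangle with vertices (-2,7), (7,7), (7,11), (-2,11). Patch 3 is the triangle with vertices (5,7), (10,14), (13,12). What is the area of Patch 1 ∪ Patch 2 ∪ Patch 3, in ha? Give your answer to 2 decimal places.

55.95

By inclusion–exclusion:
Individual areas: |Patch 1| = 6, |Patch 2| = 36, |Patch 3| = 15.5.
|Patch 1∩Patch 2| = 0 (no overlap).
|Patch 1∩Patch 3| = 0.
|Patch 2∩Patch 3| = 1.55.
|Patch 1∩Patch 2∩Patch 3| = 0.
|Patch 1 ∪ Patch 2 ∪ Patch 3| = 57.5 − 1.55 + 0 = 55.95.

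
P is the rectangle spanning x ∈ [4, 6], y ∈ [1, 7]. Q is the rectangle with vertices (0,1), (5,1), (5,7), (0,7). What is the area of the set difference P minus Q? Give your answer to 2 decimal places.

6.00

|P∩Q|: x∈[4,5], y∈[1,7] → 1·6 = 6.
|P| = 12.
|P ∖ Q| = |P| − |P∩Q| = 12 − 6 = 6.00.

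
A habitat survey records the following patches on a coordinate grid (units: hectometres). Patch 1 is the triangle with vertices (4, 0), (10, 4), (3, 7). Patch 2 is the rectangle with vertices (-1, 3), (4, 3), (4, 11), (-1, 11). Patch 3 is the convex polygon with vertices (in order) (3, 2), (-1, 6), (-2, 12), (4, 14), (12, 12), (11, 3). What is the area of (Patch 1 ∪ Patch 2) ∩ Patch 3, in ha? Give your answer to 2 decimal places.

51.37

|Patch 1 ∪ Patch 2| = 60.3571.
|(Patch 1 ∪ Patch 2) ∩ Patch 3| = 51.37.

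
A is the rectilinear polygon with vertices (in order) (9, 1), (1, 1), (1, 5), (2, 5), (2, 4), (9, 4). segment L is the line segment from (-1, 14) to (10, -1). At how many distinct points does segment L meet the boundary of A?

2

The segment meets the boundary at (8.533,1), (6.333,4).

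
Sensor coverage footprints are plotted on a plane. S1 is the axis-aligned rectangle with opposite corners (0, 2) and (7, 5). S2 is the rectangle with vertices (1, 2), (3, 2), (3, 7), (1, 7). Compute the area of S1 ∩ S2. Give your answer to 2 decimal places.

|S1∩S2|: x∈[1,3], y∈[2,5] → 2·3 = 6.

6.00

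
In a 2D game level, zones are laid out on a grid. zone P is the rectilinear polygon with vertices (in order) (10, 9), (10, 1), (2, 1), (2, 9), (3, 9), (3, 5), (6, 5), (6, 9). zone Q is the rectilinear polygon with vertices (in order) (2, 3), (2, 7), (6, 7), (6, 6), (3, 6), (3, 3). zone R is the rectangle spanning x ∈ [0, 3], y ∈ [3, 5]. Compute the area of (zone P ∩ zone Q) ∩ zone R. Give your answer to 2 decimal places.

2.00

The region (zone P ∩ zone Q) ∩ zone R is the polygon with vertices (3,3), (2,3), (2,5), (3,5).
By the shoelace formula its area is 2.00.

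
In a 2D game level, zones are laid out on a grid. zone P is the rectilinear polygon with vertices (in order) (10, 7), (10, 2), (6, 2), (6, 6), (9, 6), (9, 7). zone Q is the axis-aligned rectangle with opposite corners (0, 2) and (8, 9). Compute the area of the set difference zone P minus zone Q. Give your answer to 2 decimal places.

|zone P| = 17, |zone P∩zone Q| = 8.
|zone P ∖ zone Q| = |zone P| − |zone P∩zone Q| = 17 − 8 = 9.00.

9.00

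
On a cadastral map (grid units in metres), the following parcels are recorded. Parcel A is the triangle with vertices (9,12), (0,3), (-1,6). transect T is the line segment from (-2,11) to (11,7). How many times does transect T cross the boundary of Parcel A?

2

The segment meets the boundary at (5.647,8.647), (4.169,9.102).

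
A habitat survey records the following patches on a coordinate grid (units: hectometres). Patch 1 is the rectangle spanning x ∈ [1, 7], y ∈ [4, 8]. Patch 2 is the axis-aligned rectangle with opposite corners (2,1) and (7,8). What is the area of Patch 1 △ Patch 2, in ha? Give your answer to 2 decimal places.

19.00

|Patch 1∩Patch 2|: x∈[2,7], y∈[4,8] → 5·4 = 20.
|Patch 1 △ Patch 2| = |Patch 1| + |Patch 2| − 2·|Patch 1∩Patch 2| = 24 + 35 − 40 = 19.00.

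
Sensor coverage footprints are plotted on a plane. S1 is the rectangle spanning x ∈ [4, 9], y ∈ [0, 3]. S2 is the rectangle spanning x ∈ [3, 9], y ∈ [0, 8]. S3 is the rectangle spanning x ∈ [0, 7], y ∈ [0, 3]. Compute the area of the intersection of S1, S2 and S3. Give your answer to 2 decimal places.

9.00

The intersection is the polygon with vertices (4,0), (4,3), (7,3), (7,0).
By the shoelace formula its area is 9.00.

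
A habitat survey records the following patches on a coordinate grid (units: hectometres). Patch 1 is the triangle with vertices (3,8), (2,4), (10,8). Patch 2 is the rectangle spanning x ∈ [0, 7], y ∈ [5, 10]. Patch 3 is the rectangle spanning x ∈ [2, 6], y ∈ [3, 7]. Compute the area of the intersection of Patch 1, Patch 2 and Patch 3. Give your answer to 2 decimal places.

The intersection is the polygon with vertices (4,5), (2.25,5), (2.75,7), (6,7), (6,6).
By the shoelace formula its area is 6.00.

6.00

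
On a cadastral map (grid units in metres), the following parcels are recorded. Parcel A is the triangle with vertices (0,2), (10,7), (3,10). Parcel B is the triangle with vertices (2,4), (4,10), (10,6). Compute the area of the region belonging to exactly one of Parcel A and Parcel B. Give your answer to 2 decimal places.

14.47

|Parcel A| = 32.5, |Parcel B| = 22, |Parcel A∩Parcel B| = 20.0161.
|Parcel A △ Parcel B| = |Parcel A| + |Parcel B| − 2·|Parcel A∩Parcel B| = 32.5 + 22 − 40.0321 = 14.47.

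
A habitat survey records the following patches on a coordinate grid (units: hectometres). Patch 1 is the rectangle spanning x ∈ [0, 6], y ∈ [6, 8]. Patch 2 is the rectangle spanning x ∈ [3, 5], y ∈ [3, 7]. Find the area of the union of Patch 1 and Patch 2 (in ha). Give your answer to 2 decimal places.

18.00

By inclusion–exclusion:
Individual areas: |Patch 1| = 12, |Patch 2| = 8.
|Patch 1∩Patch 2|: x∈[3,5], y∈[6,7] → 2·1 = 2.
|Patch 1 ∪ Patch 2| = 20 − 2 = 18.00.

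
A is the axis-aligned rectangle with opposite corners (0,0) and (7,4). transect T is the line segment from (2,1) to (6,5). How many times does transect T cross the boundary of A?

1

The segment meets the boundary at (5,4).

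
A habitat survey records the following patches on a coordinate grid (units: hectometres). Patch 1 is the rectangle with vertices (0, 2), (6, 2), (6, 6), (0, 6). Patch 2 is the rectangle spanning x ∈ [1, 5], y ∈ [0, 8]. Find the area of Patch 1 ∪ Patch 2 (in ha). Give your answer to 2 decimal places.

40.00

By inclusion–exclusion:
Individual areas: |Patch 1| = 24, |Patch 2| = 32.
|Patch 1∩Patch 2|: x∈[1,5], y∈[2,6] → 4·4 = 16.
|Patch 1 ∪ Patch 2| = 56 − 16 = 40.00.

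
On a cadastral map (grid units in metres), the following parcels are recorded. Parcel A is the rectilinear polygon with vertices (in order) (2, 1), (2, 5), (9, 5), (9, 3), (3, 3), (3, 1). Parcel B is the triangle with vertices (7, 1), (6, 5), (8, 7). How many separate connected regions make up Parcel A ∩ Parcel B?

1

Parcel A ∩ Parcel B is a single connected region.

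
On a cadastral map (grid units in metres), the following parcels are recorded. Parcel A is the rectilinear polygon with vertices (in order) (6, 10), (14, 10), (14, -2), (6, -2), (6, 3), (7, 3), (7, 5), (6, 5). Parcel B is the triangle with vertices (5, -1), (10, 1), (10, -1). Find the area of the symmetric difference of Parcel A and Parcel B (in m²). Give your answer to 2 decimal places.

89.40

|Parcel A| = 94, |Parcel B| = 5, |Parcel A∩Parcel B| = 4.8.
|Parcel A △ Parcel B| = |Parcel A| + |Parcel B| − 2·|Parcel A∩Parcel B| = 94 + 5 − 9.6 = 89.40.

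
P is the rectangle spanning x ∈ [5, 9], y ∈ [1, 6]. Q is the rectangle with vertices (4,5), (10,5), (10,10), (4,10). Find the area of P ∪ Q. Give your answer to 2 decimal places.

By inclusion–exclusion:
Individual areas: |P| = 20, |Q| = 30.
|P∩Q|: x∈[5,9], y∈[5,6] → 4·1 = 4.
|P ∪ Q| = 50 − 4 = 46.00.

46.00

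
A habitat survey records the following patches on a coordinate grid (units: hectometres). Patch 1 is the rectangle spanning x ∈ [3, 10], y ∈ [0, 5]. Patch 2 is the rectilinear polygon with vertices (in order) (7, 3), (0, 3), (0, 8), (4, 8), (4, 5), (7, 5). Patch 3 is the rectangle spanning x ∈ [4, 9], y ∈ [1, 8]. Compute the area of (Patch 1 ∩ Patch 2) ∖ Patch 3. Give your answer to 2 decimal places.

|Patch 1 ∩ Patch 2| = 8.
|(Patch 1 ∩ Patch 2) ∩ Patch 3| = 6.
|(Patch 1 ∩ Patch 2) ∖ Patch 3| = 8 − 6 = 2.00.

2.00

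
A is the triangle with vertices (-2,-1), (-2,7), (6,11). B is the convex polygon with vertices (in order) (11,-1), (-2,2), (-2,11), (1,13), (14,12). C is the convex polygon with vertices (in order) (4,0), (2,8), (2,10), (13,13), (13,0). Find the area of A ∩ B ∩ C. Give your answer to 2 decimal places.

The intersection is the polygon with vertices (6,11), (2.546,5.818), (2,8), (2,9).
By the shoelace formula its area is 7.18.

7.18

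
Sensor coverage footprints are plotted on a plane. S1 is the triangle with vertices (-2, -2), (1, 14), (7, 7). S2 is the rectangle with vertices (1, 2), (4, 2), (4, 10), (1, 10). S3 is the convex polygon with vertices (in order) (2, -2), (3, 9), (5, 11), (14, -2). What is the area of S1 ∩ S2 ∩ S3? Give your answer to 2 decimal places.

7.80

The intersection is the polygon with vertices (4,4), (2.4,2.4), (3,9), (4,10).
By the shoelace formula its area is 7.80.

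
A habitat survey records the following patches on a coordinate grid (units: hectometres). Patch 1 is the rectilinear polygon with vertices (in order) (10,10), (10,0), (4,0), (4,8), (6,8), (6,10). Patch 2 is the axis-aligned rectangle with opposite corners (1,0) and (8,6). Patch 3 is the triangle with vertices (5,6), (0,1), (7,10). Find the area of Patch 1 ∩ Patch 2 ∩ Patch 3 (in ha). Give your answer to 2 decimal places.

The intersection is the polygon with vertices (4,6), (5,6), (4,5).
By the shoelace formula its area is 0.50.

0.50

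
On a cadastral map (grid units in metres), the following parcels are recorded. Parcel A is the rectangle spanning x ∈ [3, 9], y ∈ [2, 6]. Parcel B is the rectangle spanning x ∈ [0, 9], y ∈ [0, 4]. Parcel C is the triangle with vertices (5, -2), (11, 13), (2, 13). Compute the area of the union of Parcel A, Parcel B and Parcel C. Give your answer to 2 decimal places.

97.50

By inclusion–exclusion:
Individual areas: |Parcel A| = 24, |Parcel B| = 36, |Parcel C| = 67.5.
|Parcel A∩Parcel B|: x∈[3,9], y∈[2,4] → 6·2 = 12.
|Parcel A∩Parcel C| = 14.4.
|Parcel B∩Parcel C| = 9.6.
|Parcel A∩Parcel B∩Parcel C| = 6.
|Parcel A ∪ Parcel B ∪ Parcel C| = 127.5 − 36 + 6 = 97.50.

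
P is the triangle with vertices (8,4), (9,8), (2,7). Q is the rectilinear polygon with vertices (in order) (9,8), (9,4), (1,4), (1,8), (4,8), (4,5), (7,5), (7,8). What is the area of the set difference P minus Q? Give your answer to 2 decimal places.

|P| = 13.5, |P∩Q| = 7.
|P ∖ Q| = |P| − |P∩Q| = 13.5 − 7 = 6.50.

6.50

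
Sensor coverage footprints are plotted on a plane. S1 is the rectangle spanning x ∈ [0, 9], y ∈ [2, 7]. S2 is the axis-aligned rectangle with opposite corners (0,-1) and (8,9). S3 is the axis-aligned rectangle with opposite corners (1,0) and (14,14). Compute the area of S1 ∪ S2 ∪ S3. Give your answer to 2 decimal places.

199.00

By inclusion–exclusion:
Individual areas: |S1| = 45, |S2| = 80, |S3| = 182.
|S1∩S2|: x∈[0,8], y∈[2,7] → 8·5 = 40.
|S1∩S3|: x∈[1,9], y∈[2,7] → 8·5 = 40.
|S2∩S3|: x∈[1,8], y∈[0,9] → 7·9 = 63.
|S1∩S2∩S3| = 35.
|S1 ∪ S2 ∪ S3| = 307 − 143 + 35 = 199.00.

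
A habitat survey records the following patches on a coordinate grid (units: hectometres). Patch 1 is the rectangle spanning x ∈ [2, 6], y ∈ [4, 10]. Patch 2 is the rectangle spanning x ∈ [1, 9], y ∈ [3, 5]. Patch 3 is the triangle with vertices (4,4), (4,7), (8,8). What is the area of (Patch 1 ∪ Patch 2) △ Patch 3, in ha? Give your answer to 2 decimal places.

|Patch 1 ∪ Patch 2| = 36.
|(Patch 1 ∪ Patch 2) ∩ Patch 3| = 4.5.
|(Patch 1 ∪ Patch 2) △ Patch 3| = 36 + 6 − 9 = 33.00.

33.00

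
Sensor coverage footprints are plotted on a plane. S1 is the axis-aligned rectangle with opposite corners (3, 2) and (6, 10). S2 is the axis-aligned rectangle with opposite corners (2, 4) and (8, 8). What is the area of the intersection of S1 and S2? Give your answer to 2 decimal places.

|S1∩S2|: x∈[3,6], y∈[4,8] → 3·4 = 12.

12.00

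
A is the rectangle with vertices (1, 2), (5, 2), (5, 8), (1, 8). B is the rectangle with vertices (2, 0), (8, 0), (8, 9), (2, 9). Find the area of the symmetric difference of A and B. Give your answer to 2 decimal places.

42.00

|A∩B|: x∈[2,5], y∈[2,8] → 3·6 = 18.
|A △ B| = |A| + |B| − 2·|A∩B| = 24 + 54 − 36 = 42.00.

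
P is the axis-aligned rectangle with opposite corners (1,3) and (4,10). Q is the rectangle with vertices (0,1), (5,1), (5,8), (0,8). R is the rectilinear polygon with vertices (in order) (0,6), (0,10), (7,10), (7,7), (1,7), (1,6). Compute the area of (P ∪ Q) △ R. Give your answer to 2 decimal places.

|P ∪ Q| = 41.
|(P ∪ Q) ∩ R| = 12.
|(P ∪ Q) △ R| = 41 + 22 − 24 = 39.00.

39.00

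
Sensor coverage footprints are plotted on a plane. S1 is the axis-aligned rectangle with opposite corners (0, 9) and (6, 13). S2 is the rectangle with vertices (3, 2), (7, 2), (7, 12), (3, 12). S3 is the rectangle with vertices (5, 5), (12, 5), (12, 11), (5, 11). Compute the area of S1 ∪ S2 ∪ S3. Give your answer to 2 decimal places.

By inclusion–exclusion:
Individual areas: |S1| = 24, |S2| = 40, |S3| = 42.
|S1∩S2|: x∈[3,6], y∈[9,12] → 3·3 = 9.
|S1∩S3|: x∈[5,6], y∈[9,11] → 1·2 = 2.
|S2∩S3|: x∈[5,7], y∈[5,11] → 2·6 = 12.
|S1∩S2∩S3| = 2.
|S1 ∪ S2 ∪ S3| = 106 − 23 + 2 = 85.00.

85.00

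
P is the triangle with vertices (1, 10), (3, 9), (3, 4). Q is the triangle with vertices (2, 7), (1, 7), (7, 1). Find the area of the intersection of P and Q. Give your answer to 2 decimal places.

0.65

The intersection is the polygon with vertices (3,5), (2.5,5.5), (2,7), (3,5.8).
By the shoelace formula its area is 0.65.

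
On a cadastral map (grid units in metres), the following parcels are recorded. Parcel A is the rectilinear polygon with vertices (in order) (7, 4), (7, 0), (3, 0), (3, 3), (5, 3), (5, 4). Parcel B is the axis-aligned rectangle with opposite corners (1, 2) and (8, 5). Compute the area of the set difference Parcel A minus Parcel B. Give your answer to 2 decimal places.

8.00

|Parcel A| = 14, |Parcel A∩Parcel B| = 6.
|Parcel A ∖ Parcel B| = |Parcel A| − |Parcel A∩Parcel B| = 14 − 6 = 8.00.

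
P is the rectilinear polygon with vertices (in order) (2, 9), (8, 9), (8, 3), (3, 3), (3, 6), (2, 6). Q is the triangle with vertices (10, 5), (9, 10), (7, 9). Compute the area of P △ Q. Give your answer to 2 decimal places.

37.17

|P| = 33, |Q| = 5.5, |P∩Q| = 0.6667.
|P △ Q| = |P| + |Q| − 2·|P∩Q| = 33 + 5.5 − 1.3333 = 37.17.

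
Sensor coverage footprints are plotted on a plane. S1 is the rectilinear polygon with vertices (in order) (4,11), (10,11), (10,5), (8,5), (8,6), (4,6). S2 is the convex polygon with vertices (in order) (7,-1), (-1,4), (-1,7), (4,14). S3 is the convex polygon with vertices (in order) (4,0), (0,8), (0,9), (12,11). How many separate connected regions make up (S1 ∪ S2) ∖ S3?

4

(S1 ∪ S2) ∖ S3 splits into 4 disjoint pieces (area 13.5126, area 3.75, area 4.5064, area 11.7909).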